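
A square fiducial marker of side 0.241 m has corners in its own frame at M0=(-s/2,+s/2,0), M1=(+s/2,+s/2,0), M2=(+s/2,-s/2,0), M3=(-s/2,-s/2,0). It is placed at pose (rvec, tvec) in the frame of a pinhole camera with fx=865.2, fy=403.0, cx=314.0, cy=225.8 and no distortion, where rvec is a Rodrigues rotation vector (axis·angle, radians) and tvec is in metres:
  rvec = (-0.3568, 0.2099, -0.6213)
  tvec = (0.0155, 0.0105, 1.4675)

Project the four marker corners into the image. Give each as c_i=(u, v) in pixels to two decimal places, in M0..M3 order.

Intrinsics K: fx=865.2, fy=403.0, cx=314.0, cy=225.8
Marker side s = 0.241 m; corners in marker frame (Z=0):
  M0 = (-0.1205, +0.1205, 0)
  M1 = (+0.1205, +0.1205, 0)
  M2 = (+0.1205, -0.1205, 0)
  M3 = (-0.1205, -0.1205, 0)
rvec = (-0.3568, 0.2099, -0.6213), |rvec| = θ = 0.74658 rad = 42.776°
Rodrigues: sinθ=0.67913, 1−cosθ=0.26598; R = I + sinθ·[k]× + (1−cosθ)·[k]×²:
    [+0.79477 +0.52943 +0.29672]
    [-0.60091 +0.75504 +0.26233]
    [-0.08515 -0.38680 +0.91822]
t = (0.0155, 0.0105, 1.4675) m
M0: Pc = R·M0+t = (-0.01647, +0.17389, +1.43115); u = 865.2·(-0.01647)/1.43115 + 314.0 = 304.0413, v = 403.0·(+0.17389)/1.43115 + 225.8 = 274.7666
M1: Pc = R·M1+t = (+0.17507, +0.02907, +1.41063); u = 865.2·(+0.17507)/1.41063 + 314.0 = 421.3756, v = 403.0·(+0.02907)/1.41063 + 225.8 = 234.1058
M2: Pc = R·M2+t = (+0.04747, -0.15289, +1.50385); u = 865.2·(+0.04747)/1.50385 + 314.0 = 341.3124, v = 403.0·(-0.15289)/1.50385 + 225.8 = 184.8281
M3: Pc = R·M3+t = (-0.14407, -0.00807, +1.52437); u = 865.2·(-0.14407)/1.52437 + 314.0 = 232.2311, v = 403.0·(-0.00807)/1.52437 + 225.8 = 223.6657

c0=(304.04, 274.77) c1=(421.38, 234.11) c2=(341.31, 184.83) c3=(232.23, 223.67)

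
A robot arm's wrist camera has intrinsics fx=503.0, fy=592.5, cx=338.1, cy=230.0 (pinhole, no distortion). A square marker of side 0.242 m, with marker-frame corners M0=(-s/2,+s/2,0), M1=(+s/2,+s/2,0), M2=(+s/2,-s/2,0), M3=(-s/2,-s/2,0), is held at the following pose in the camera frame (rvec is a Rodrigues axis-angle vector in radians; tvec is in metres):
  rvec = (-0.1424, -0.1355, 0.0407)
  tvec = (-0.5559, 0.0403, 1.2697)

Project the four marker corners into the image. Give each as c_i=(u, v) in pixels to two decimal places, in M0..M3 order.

Intrinsics K: fx=503.0, fy=592.5, cx=338.1, cy=230.0
Marker side s = 0.242 m; corners in marker frame (Z=0):
  M0 = (-0.1210, +0.1210, 0)
  M1 = (+0.1210, +0.1210, 0)
  M2 = (+0.1210, -0.1210, 0)
  M3 = (-0.1210, -0.1210, 0)
rvec = (-0.1424, -0.1355, 0.0407), |rvec| = θ = 0.20073 rad = 11.501°
Rodrigues: sinθ=0.19939, 1−cosθ=0.02008; R = I + sinθ·[k]× + (1−cosθ)·[k]×²:
    [+0.99003 -0.03081 -0.13748]
    [+0.05004 +0.98907 +0.13870]
    [+0.13170 -0.14419 +0.98075]
t = (-0.5559, 0.0403, 1.2697) m
M0: Pc = R·M0+t = (-0.67942, +0.15392, +1.23632); u = 503.0·(-0.67942)/1.23632 + 338.1 = 61.6749, v = 592.5·(+0.15392)/1.23632 + 230.0 = 303.7667
M1: Pc = R·M1+t = (-0.43984, +0.16603, +1.26819); u = 503.0·(-0.43984)/1.26819 + 338.1 = 163.6487, v = 592.5·(+0.16603)/1.26819 + 230.0 = 307.5707
M2: Pc = R·M2+t = (-0.43238, -0.07332, +1.30308); u = 503.0·(-0.43238)/1.30308 + 338.1 = 171.1986, v = 592.5·(-0.07332)/1.30308 + 230.0 = 196.6610
M3: Pc = R·M3+t = (-0.67196, -0.08543, +1.27121); u = 503.0·(-0.67196)/1.27121 + 338.1 = 72.2132, v = 592.5·(-0.08543)/1.27121 + 230.0 = 190.1807

c0=(61.67, 303.77) c1=(163.65, 307.57) c2=(171.20, 196.66) c3=(72.21, 190.18)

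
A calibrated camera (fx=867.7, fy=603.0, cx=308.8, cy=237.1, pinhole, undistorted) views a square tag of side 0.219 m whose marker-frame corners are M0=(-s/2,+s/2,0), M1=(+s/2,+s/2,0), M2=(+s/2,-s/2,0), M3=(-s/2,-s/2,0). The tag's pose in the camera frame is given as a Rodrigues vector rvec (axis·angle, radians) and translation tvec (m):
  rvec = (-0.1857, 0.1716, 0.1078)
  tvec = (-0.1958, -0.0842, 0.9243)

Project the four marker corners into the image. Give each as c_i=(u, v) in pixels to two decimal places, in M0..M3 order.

c0=(11.91, 245.49) c1=(208.93, 259.38) c2=(238.21, 118.77) c3=(47.80, 111.17)

Intrinsics K: fx=867.7, fy=603.0, cx=308.8, cy=237.1
Marker side s = 0.219 m; corners in marker frame (Z=0):
  M0 = (-0.1095, +0.1095, 0)
  M1 = (+0.1095, +0.1095, 0)
  M2 = (+0.1095, -0.1095, 0)
  M3 = (-0.1095, -0.1095, 0)
rvec = (-0.1857, 0.1716, 0.1078), |rvec| = θ = 0.27487 rad = 15.749°
Rodrigues: sinθ=0.27142, 1−cosθ=0.03754; R = I + sinθ·[k]× + (1−cosθ)·[k]×²:
    [+0.97960 -0.12228 +0.15950]
    [+0.09061 +0.97709 +0.19256]
    [-0.17939 -0.17418 +0.96824]
t = (-0.1958, -0.0842, 0.9243) m
M0: Pc = R·M0+t = (-0.31646, +0.01287, +0.92487); u = 867.7·(-0.31646)/0.92487 + 308.8 = 11.9063, v = 603.0·(+0.01287)/0.92487 + 237.1 = 245.4905
M1: Pc = R·M1+t = (-0.10192, +0.03271, +0.88558); u = 867.7·(-0.10192)/0.88558 + 308.8 = 208.9342, v = 603.0·(+0.03271)/0.88558 + 237.1 = 259.3751
M2: Pc = R·M2+t = (-0.07514, -0.18127, +0.92373); u = 867.7·(-0.07514)/0.92373 + 308.8 = 238.2133, v = 603.0·(-0.18127)/0.92373 + 237.1 = 118.7694
M3: Pc = R·M3+t = (-0.28968, -0.20111, +0.96302); u = 867.7·(-0.28968)/0.96302 + 308.8 = 47.7952, v = 603.0·(-0.20111)/0.96302 + 237.1 = 111.1710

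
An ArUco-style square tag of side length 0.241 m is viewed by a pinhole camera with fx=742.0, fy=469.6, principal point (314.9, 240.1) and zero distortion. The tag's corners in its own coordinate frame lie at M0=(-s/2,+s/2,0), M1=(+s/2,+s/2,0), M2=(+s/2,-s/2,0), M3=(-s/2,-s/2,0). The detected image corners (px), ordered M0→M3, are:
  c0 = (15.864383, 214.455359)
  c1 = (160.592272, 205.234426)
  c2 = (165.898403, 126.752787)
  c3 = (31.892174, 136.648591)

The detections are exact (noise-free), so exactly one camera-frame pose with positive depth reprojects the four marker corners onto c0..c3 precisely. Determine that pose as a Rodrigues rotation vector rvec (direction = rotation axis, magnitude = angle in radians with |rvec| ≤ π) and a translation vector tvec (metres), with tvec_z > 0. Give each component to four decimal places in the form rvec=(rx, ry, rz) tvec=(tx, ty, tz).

Intrinsics K: fx=742.0, fy=469.6, cx=314.9, cy=240.1
Marker side s = 0.241 m; corners in marker frame (Z=0):
  M0 = (-0.1205, +0.1205, 0)
  M1 = (+0.1205, +0.1205, 0)
  M2 = (+0.1205, -0.1205, 0)
  M3 = (-0.1205, -0.1205, 0)
Detected image corners:
  c0 = (15.864383, 214.455359) px
  c1 = (160.592272, 205.234426) px
  c2 = (165.898403, 126.752787) px
  c3 = (31.892174, 136.648591) px
Planar DLT: solve 8×8 A·h = b for H (H[2,2]=1):
  H  [+570.34324 -74.87159 +93.13598]
  H  [-52.62452 +268.73563 +169.28615]
  H  [-0.07559 -0.32500 +1.00000]
B = K⁻¹H; ‖b₁‖=0.807639, ‖b₂‖=0.807639; λ = 2/(‖b₁‖+‖b₂‖) = 1.238177, sign → tz>0 ⇒ λ=+1.238177
r₁ = λ·B[:,0] = (+0.99145,-0.09090,-0.09359); r₂ = λ·B[:,1] = (+0.04584,+0.91431,-0.40241)
r₃ = r₁×r₂ = (+0.12215,+0.39468,+0.91066); SVD([r₁ r₂ r₃]) → R = UVᵀ:
  R  [+0.99145 +0.04584 +0.12215]
  R  [-0.09090 +0.91431 +0.39468]
  R  [-0.09359 -0.40241 +0.91066]
t = (-0.37006, -0.18671, +1.23818) m
tr R = 2.816427; θ = arccos((tr R − 1)/2) = 0.431801 rad = 24.740°
axis k = ((R−Rᵀ)₃₂, (R−Rᵀ)₁₃, (R−Rᵀ)₂₁) / (2 sinθ) = (-0.952299, +0.257753, -0.163369)
rvec = θ·k = (-0.411204, +0.111298, -0.070543)

rvec=(-0.4112, 0.1113, -0.0705) tvec=(-0.3701, -0.1867, 1.2382)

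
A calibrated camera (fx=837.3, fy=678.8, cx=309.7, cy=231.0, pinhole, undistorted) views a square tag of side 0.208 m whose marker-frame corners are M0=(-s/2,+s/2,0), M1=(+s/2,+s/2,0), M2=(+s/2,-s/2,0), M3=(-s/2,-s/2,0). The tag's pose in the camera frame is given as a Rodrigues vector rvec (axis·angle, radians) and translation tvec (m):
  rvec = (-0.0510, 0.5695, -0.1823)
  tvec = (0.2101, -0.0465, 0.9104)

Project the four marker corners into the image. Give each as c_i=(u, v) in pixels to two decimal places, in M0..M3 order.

c0=(432.84, 284.28) c1=(619.32, 260.23) c2=(580.31, 99.22) c3=(402.16, 141.00)

Intrinsics K: fx=837.3, fy=678.8, cx=309.7, cy=231.0
Marker side s = 0.208 m; corners in marker frame (Z=0):
  M0 = (-0.1040, +0.1040, 0)
  M1 = (+0.1040, +0.1040, 0)
  M2 = (+0.1040, -0.1040, 0)
  M3 = (-0.1040, -0.1040, 0)
rvec = (-0.0510, 0.5695, -0.1823), |rvec| = θ = 0.60014 rad = 34.385°
Rodrigues: sinθ=0.56476, 1−cosθ=0.17474; R = I + sinθ·[k]× + (1−cosθ)·[k]×²:
    [+0.82652 +0.15746 +0.54044]
    [-0.18564 +0.98261 -0.00238]
    [-0.53141 -0.09836 +0.84138]
t = (0.2101, -0.0465, 0.9104) m
M0: Pc = R·M0+t = (+0.14052, +0.07500, +0.95544); u = 837.3·(+0.14052)/0.95544 + 309.7 = 432.8432, v = 678.8·(+0.07500)/0.95544 + 231.0 = 284.2837
M1: Pc = R·M1+t = (+0.31243, +0.03638, +0.84490); u = 837.3·(+0.31243)/0.84490 + 309.7 = 619.3225, v = 678.8·(+0.03638)/0.84490 + 231.0 = 260.2318
M2: Pc = R·M2+t = (+0.27968, -0.16800, +0.86536); u = 837.3·(+0.27968)/0.86536 + 309.7 = 580.3124, v = 678.8·(-0.16800)/0.86536 + 231.0 = 99.2199
M3: Pc = R·M3+t = (+0.10777, -0.12938, +0.97590); u = 837.3·(+0.10777)/0.97590 + 309.7 = 402.1611, v = 678.8·(-0.12938)/0.97590 + 231.0 = 141.0044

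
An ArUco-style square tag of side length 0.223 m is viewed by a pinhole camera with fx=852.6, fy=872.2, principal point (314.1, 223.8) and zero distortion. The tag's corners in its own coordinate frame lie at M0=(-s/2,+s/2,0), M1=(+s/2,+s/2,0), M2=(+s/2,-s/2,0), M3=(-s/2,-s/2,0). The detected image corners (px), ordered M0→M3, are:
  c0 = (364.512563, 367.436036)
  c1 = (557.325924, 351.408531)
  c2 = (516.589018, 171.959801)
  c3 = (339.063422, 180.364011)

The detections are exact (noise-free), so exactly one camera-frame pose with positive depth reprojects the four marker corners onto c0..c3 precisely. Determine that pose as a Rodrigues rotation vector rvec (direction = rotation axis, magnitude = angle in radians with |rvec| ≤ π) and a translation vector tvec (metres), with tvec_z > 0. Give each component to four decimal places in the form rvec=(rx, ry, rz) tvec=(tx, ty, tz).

Intrinsics K: fx=852.6, fy=872.2, cx=314.1, cy=223.8
Marker side s = 0.223 m; corners in marker frame (Z=0):
  M0 = (-0.1115, +0.1115, 0)
  M1 = (+0.1115, +0.1115, 0)
  M2 = (+0.1115, -0.1115, 0)
  M3 = (-0.1115, -0.1115, 0)
Detected image corners:
  c0 = (364.512563, 367.436036) px
  c1 = (557.325924, 351.408531) px
  c2 = (516.589018, 171.959801) px
  c3 = (339.063422, 180.364011) px
Planar DLT: solve 8×8 A·h = b for H (H[2,2]=1):
  H  [+899.91155 -28.21199 +445.28818]
  H  [-11.18502 +714.69105 +263.60856]
  H  [+0.15995 -0.39882 +1.00000]
B = K⁻¹H; ‖b₁‖=1.010755, ‖b₂‖=1.010755; λ = 2/(‖b₁‖+‖b₂‖) = 0.989360, sign → tz>0 ⇒ λ=+0.989360
r₁ = λ·B[:,0] = (+0.98596,-0.05329,+0.15825); r₂ = λ·B[:,1] = (+0.11262,+0.91194,-0.39457)
r₃ = r₁×r₂ = (-0.12329,+0.40685,+0.90514); SVD([r₁ r₂ r₃]) → R = UVᵀ:
  R  [+0.98596 +0.11262 -0.12329]
  R  [-0.05329 +0.91194 +0.40685]
  R  [+0.15825 -0.39457 +0.90514]
t = (+0.15223, +0.04516, +0.98936) m
tr R = 2.803032; θ = arccos((tr R − 1)/2) = 0.447537 rad = 25.642°
axis k = ((R−Rᵀ)₃₂, (R−Rᵀ)₁₃, (R−Rᵀ)₂₁) / (2 sinθ) = (-0.925977, -0.325295, -0.191703)
rvec = θ·k = (-0.414409, -0.145582, -0.085794)

rvec=(-0.4144, -0.1456, -0.0858) tvec=(0.1522, 0.0452, 0.9894)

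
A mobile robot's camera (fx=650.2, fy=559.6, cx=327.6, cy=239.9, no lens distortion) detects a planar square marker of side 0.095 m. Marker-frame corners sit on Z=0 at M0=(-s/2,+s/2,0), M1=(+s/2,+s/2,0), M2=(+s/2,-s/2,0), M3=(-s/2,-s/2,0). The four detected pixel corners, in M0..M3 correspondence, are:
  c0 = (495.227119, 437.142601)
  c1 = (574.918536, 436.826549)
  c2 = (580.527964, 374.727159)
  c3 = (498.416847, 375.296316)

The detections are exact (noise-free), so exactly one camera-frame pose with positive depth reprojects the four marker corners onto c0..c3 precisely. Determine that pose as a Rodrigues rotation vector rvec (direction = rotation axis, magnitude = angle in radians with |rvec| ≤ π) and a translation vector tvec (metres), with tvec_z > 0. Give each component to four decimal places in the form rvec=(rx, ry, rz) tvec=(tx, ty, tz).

Intrinsics K: fx=650.2, fy=559.6, cx=327.6, cy=239.9
Marker side s = 0.095 m; corners in marker frame (Z=0):
  M0 = (-0.0475, +0.0475, 0)
  M1 = (+0.0475, +0.0475, 0)
  M2 = (+0.0475, -0.0475, 0)
  M3 = (-0.0475, -0.0475, 0)
Detected image corners:
  c0 = (495.227119, 437.142601) px
  c1 = (574.918536, 436.826549) px
  c2 = (580.527964, 374.727159) px
  c3 = (498.416847, 375.296316) px
Planar DLT: solve 8×8 A·h = b for H (H[2,2]=1):
  H  [+829.50495 +121.67450 +537.16164]
  H  [-21.18694 +779.26549 +406.45871]
  H  [-0.04076 +0.31262 +1.00000]
B = K⁻¹H; ‖b₁‖=1.297106, ‖b₂‖=1.297106; λ = 2/(‖b₁‖+‖b₂‖) = 0.770947, sign → tz>0 ⇒ λ=+0.770947
r₁ = λ·B[:,0] = (+0.99938,-0.01572,-0.03142); r₂ = λ·B[:,1] = (+0.02284,+0.97025,+0.24101)
r₃ = r₁×r₂ = (+0.02670,-0.24158,+0.97001); SVD([r₁ r₂ r₃]) → R = UVᵀ:
  R  [+0.99938 +0.02284 +0.02670]
  R  [-0.01572 +0.97025 -0.24158]
  R  [-0.03142 +0.24101 +0.97001]
t = (+0.24848, +0.22946, +0.77095) m
tr R = 2.939649; θ = arccos((tr R − 1)/2) = 0.246286 rad = 14.111°
axis k = ((R−Rᵀ)₃₂, (R−Rᵀ)₁₃, (R−Rᵀ)₂₁) / (2 sinθ) = (+0.989717, +0.119198, -0.079071)
rvec = θ·k = (+0.243753, +0.029357, -0.019474)

rvec=(0.2438, 0.0294, -0.0195) tvec=(0.2485, 0.2295, 0.7709)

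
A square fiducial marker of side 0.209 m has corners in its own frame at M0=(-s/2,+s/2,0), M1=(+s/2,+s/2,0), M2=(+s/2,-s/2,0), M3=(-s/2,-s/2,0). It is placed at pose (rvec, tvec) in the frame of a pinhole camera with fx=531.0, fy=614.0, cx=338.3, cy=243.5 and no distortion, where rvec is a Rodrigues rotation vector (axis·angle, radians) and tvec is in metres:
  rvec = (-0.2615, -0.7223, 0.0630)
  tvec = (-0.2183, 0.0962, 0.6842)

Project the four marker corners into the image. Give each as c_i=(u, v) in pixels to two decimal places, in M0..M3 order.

c0=(74.32, 432.71) c1=(238.28, 423.51) c2=(240.52, 251.89) c3=(90.76, 224.38)

Intrinsics K: fx=531.0, fy=614.0, cx=338.3, cy=243.5
Marker side s = 0.209 m; corners in marker frame (Z=0):
  M0 = (-0.1045, +0.1045, 0)
  M1 = (+0.1045, +0.1045, 0)
  M2 = (+0.1045, -0.1045, 0)
  M3 = (-0.1045, -0.1045, 0)
rvec = (-0.2615, -0.7223, 0.0630), |rvec| = θ = 0.77076 rad = 44.161°
Rodrigues: sinθ=0.69668, 1−cosθ=0.28262; R = I + sinθ·[k]× + (1−cosθ)·[k]×²:
    [+0.74991 +0.03291 -0.66072]
    [+0.14680 +0.96558 +0.21472]
    [+0.64504 -0.25801 +0.71927]
t = (-0.2183, 0.0962, 0.6842) m
M0: Pc = R·M0+t = (-0.29323, +0.18176, +0.58983); u = 531.0·(-0.29323)/0.58983 + 338.3 = 74.3202, v = 614.0·(+0.18176)/0.58983 + 243.5 = 432.7104
M1: Pc = R·M1+t = (-0.13649, +0.21244, +0.72464); u = 531.0·(-0.13649)/0.72464 + 338.3 = 238.2803, v = 614.0·(+0.21244)/0.72464 + 243.5 = 423.5064
M2: Pc = R·M2+t = (-0.14337, +0.01064, +0.77857); u = 531.0·(-0.14337)/0.77857 + 338.3 = 240.5165, v = 614.0·(+0.01064)/0.77857 + 243.5 = 251.8891
M3: Pc = R·M3+t = (-0.30011, -0.02004, +0.64376); u = 531.0·(-0.30011)/0.64376 + 338.3 = 90.7590, v = 614.0·(-0.02004)/0.64376 + 243.5 = 224.3825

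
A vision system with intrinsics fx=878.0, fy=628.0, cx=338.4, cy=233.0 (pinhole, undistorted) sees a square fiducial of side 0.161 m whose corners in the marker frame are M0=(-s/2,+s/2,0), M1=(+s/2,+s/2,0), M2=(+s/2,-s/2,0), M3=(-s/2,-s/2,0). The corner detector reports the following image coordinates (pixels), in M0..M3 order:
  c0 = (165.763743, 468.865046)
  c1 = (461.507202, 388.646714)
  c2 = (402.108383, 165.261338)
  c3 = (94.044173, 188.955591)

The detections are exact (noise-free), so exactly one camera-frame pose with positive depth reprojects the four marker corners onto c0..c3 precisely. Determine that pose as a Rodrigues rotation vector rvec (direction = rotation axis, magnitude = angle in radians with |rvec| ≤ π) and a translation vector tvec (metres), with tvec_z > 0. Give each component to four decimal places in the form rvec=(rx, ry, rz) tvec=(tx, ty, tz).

rvec=(-0.0732, -0.5850, -0.1752) tvec=(-0.0186, 0.0425, 0.4006)

Intrinsics K: fx=878.0, fy=628.0, cx=338.4, cy=233.0
Marker side s = 0.161 m; corners in marker frame (Z=0):
  M0 = (-0.0805, +0.0805, 0)
  M1 = (+0.0805, +0.0805, 0)
  M2 = (+0.0805, -0.0805, 0)
  M3 = (-0.0805, -0.0805, 0)
Detected image corners:
  c0 = (165.763743, 468.865046) px
  c1 = (461.507202, 388.646714) px
  c2 = (402.108383, 165.261338) px
  c3 = (94.044173, 188.955591) px
Planar DLT: solve 8×8 A·h = b for H (H[2,2]=1):
  H  [+2264.40993 +389.63319 +297.56524]
  H  [+97.62774 +1529.10593 +299.55542]
  H  [+1.38535 -0.04735 +1.00000]
B = K⁻¹H; ‖b₁‖=2.496042, ‖b₂‖=2.496042; λ = 2/(‖b₁‖+‖b₂‖) = 0.400634, sign → tz>0 ⇒ λ=+0.400634
r₁ = λ·B[:,0] = (+0.81934,-0.14364,+0.55502); r₂ = λ·B[:,1] = (+0.18510,+0.98254,-0.01897)
r₃ = r₁×r₂ = (-0.54260,+0.11828,+0.83162); SVD([r₁ r₂ r₃]) → R = UVᵀ:
  R  [+0.81934 +0.18510 -0.54260]
  R  [-0.14364 +0.98254 +0.11828]
  R  [+0.55502 -0.01897 +0.83162]
t = (-0.01863, +0.04246, +0.40063) m
tr R = 2.633497; θ = arccos((tr R − 1)/2) = 0.615043 rad = 35.239°
axis k = ((R−Rᵀ)₃₂, (R−Rᵀ)₁₃, (R−Rᵀ)₂₁) / (2 sinθ) = (-0.118937, -0.951157, -0.284877)
rvec = θ·k = (-0.073151, -0.585002, -0.175212)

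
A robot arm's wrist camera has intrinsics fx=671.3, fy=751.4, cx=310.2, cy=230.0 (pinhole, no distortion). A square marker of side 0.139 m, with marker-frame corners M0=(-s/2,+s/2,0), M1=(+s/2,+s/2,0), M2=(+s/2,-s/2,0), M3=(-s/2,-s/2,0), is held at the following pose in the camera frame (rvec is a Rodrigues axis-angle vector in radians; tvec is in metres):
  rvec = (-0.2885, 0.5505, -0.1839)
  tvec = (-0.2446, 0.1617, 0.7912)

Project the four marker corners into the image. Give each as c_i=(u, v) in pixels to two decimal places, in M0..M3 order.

c0=(62.56, 458.80) c1=(146.02, 444.65) c2=(143.99, 306.06) c3=(65.04, 330.55)

Intrinsics K: fx=671.3, fy=751.4, cx=310.2, cy=230.0
Marker side s = 0.139 m; corners in marker frame (Z=0):
  M0 = (-0.0695, +0.0695, 0)
  M1 = (+0.0695, +0.0695, 0)
  M2 = (+0.0695, -0.0695, 0)
  M3 = (-0.0695, -0.0695, 0)
rvec = (-0.2885, 0.5505, -0.1839), |rvec| = θ = 0.64815 rad = 37.136°
Rodrigues: sinθ=0.60371, 1−cosθ=0.20280; R = I + sinθ·[k]× + (1−cosθ)·[k]×²:
    [+0.83738 +0.09462 +0.53837]
    [-0.24796 +0.94349 +0.21985]
    [-0.48715 -0.31759 +0.81353]
t = (-0.2446, 0.1617, 0.7912) m
M0: Pc = R·M0+t = (-0.29622, +0.24451, +0.80298); u = 671.3·(-0.29622)/0.80298 + 310.2 = 62.5568, v = 751.4·(+0.24451)/0.80298 + 230.0 = 458.7989
M1: Pc = R·M1+t = (-0.17983, +0.21004, +0.73527); u = 671.3·(-0.17983)/0.73527 + 310.2 = 146.0196, v = 751.4·(+0.21004)/0.73527 + 230.0 = 444.6472
M2: Pc = R·M2+t = (-0.19298, +0.07889, +0.77942); u = 671.3·(-0.19298)/0.77942 + 310.2 = 143.9904, v = 751.4·(+0.07889)/0.77942 + 230.0 = 306.0581
M3: Pc = R·M3+t = (-0.30937, +0.11336, +0.84713); u = 671.3·(-0.30937)/0.84713 + 310.2 = 65.0391, v = 751.4·(+0.11336)/0.84713 + 230.0 = 330.5501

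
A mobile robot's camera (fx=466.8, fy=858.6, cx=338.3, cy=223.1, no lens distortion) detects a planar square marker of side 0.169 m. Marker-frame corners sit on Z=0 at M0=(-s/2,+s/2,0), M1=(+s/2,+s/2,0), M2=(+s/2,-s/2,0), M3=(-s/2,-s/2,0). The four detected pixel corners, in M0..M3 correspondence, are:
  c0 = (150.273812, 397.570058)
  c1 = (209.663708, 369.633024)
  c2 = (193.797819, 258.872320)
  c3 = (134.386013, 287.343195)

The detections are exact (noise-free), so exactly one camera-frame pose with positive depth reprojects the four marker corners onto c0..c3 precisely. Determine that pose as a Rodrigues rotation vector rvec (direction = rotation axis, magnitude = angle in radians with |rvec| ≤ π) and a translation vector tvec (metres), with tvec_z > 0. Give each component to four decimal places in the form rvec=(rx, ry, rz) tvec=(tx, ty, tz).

rvec=(0.0158, 0.0316, -0.2538) tvec=(-0.4522, 0.1557, 1.2691)

Intrinsics K: fx=466.8, fy=858.6, cx=338.3, cy=223.1
Marker side s = 0.169 m; corners in marker frame (Z=0):
  M0 = (-0.0845, +0.0845, 0)
  M1 = (+0.0845, +0.0845, 0)
  M2 = (+0.0845, -0.0845, 0)
  M3 = (-0.0845, -0.0845, 0)
Detected image corners:
  c0 = (150.273812, 397.570058) px
  c1 = (209.663708, 369.633024) px
  c2 = (193.797819, 258.872320) px
  c3 = (134.386013, 287.343195) px
Planar DLT: solve 8×8 A·h = b for H (H[2,2]=1):
  H  [+346.97005 +95.52801 +171.97065]
  H  [-175.50238 +656.82551 +328.42885]
  H  [-0.02624 +0.00920 +1.00000]
B = K⁻¹H; ‖b₁‖=0.787940, ‖b₂‖=0.787940; λ = 2/(‖b₁‖+‖b₂‖) = 1.269133, sign → tz>0 ⇒ λ=+1.269133
r₁ = λ·B[:,0] = (+0.96748,-0.25076,-0.03330); r₂ = λ·B[:,1] = (+0.25126,+0.96785,+0.01167)
r₃ = r₁×r₂ = (+0.02931,-0.01966,+0.99938); SVD([r₁ r₂ r₃]) → R = UVᵀ:
  R  [+0.96748 +0.25126 +0.02931]
  R  [-0.25076 +0.96785 -0.01966]
  R  [-0.03330 +0.01167 +0.99938]
t = (-0.45222, +0.15569, +1.26913) m
tr R = 2.934701; θ = arccos((tr R − 1)/2) = 0.256237 rad = 14.681°
axis k = ((R−Rᵀ)₃₂, (R−Rᵀ)₁₃, (R−Rᵀ)₂₁) / (2 sinθ) = (+0.061811, +0.123517, -0.990416)
rvec = θ·k = (+0.015838, +0.031650, -0.253781)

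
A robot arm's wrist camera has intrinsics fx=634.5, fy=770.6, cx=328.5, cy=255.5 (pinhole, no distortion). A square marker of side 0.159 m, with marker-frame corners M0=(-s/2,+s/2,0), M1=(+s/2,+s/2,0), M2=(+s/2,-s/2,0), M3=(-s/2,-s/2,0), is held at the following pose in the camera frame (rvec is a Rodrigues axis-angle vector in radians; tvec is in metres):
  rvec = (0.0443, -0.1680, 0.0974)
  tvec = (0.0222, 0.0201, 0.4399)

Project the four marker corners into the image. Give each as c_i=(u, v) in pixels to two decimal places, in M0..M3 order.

c0=(234.22, 420.19) c1=(456.76, 435.47) c2=(480.89, 167.32) c3=(256.88, 134.81)

Intrinsics K: fx=634.5, fy=770.6, cx=328.5, cy=255.5
Marker side s = 0.159 m; corners in marker frame (Z=0):
  M0 = (-0.0795, +0.0795, 0)
  M1 = (+0.0795, +0.0795, 0)
  M2 = (+0.0795, -0.0795, 0)
  M3 = (-0.0795, -0.0795, 0)
rvec = (0.0443, -0.1680, 0.0974), |rvec| = θ = 0.19918 rad = 11.412°
Rodrigues: sinθ=0.19787, 1−cosθ=0.01977; R = I + sinθ·[k]× + (1−cosθ)·[k]×²:
    [+0.98121 -0.10047 -0.16474]
    [+0.09305 +0.99429 -0.05216]
    [+0.16904 +0.03585 +0.98496]
t = (0.0222, 0.0201, 0.4399) m
M0: Pc = R·M0+t = (-0.06379, +0.09175, +0.42931); u = 634.5·(-0.06379)/0.42931 + 328.5 = 234.2173, v = 770.6·(+0.09175)/0.42931 + 255.5 = 420.1865
M1: Pc = R·M1+t = (+0.09222, +0.10654, +0.45619); u = 634.5·(+0.09222)/0.45619 + 328.5 = 456.7645, v = 770.6·(+0.10654)/0.45619 + 255.5 = 435.4749
M2: Pc = R·M2+t = (+0.10819, -0.05155, +0.45049); u = 634.5·(+0.10819)/0.45049 + 328.5 = 480.8867, v = 770.6·(-0.05155)/0.45049 + 255.5 = 167.3208
M3: Pc = R·M3+t = (-0.04782, -0.06634, +0.42361); u = 634.5·(-0.04782)/0.42361 + 328.5 = 256.8751, v = 770.6·(-0.06634)/0.42361 + 255.5 = 134.8126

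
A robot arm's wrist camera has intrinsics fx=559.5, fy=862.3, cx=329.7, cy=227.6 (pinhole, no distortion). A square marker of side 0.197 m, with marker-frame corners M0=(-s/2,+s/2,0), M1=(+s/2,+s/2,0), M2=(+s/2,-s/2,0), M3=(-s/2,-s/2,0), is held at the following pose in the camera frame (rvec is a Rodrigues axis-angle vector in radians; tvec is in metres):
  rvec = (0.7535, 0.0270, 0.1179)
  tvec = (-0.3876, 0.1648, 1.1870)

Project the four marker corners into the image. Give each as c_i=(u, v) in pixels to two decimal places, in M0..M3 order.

c0=(108.61, 382.18) c1=(196.36, 397.49) c2=(189.89, 308.38) c3=(91.53, 290.94)

Intrinsics K: fx=559.5, fy=862.3, cx=329.7, cy=227.6
Marker side s = 0.197 m; corners in marker frame (Z=0):
  M0 = (-0.0985, +0.0985, 0)
  M1 = (+0.0985, +0.0985, 0)
  M2 = (+0.0985, -0.0985, 0)
  M3 = (-0.0985, -0.0985, 0)
rvec = (0.7535, 0.0270, 0.1179), |rvec| = θ = 0.76315 rad = 43.725°
Rodrigues: sinθ=0.69120, 1−cosθ=0.27733; R = I + sinθ·[k]× + (1−cosθ)·[k]×²:
    [+0.99303 -0.09710 +0.06676]
    [+0.11647 +0.72301 -0.68095]
    [+0.01785 +0.68398 +0.72928]
t = (-0.3876, 0.1648, 1.1870) m
M0: Pc = R·M0+t = (-0.49498, +0.22454, +1.25261); u = 559.5·(-0.49498)/1.25261 + 329.7 = 108.6102, v = 862.3·(+0.22454)/1.25261 + 227.6 = 382.1763
M1: Pc = R·M1+t = (-0.29935, +0.24749, +1.25613); u = 559.5·(-0.29935)/1.25613 + 329.7 = 196.3647, v = 862.3·(+0.24749)/1.25613 + 227.6 = 397.4948
M2: Pc = R·M2+t = (-0.28022, +0.10506, +1.12139); u = 559.5·(-0.28022)/1.12139 + 329.7 = 189.8871, v = 862.3·(+0.10506)/1.12139 + 227.6 = 308.3836
M3: Pc = R·M3+t = (-0.47585, +0.08211, +1.11787); u = 559.5·(-0.47585)/1.11787 + 329.7 = 91.5346, v = 862.3·(+0.08211)/1.11787 + 227.6 = 290.9384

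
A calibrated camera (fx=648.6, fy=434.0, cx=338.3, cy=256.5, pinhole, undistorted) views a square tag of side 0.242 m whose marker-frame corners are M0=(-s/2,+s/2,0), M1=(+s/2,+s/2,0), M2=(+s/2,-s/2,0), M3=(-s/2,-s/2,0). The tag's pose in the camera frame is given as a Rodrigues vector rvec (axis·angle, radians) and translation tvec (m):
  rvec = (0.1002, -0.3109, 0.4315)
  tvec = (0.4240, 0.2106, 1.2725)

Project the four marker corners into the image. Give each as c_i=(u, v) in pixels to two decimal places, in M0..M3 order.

c0=(478.82, 351.93) c1=(573.55, 377.96) c2=(625.99, 305.98) c3=(533.98, 275.31)

Intrinsics K: fx=648.6, fy=434.0, cx=338.3, cy=256.5
Marker side s = 0.242 m; corners in marker frame (Z=0):
  M0 = (-0.1210, +0.1210, 0)
  M1 = (+0.1210, +0.1210, 0)
  M2 = (+0.1210, -0.1210, 0)
  M3 = (-0.1210, -0.1210, 0)
rvec = (0.1002, -0.3109, 0.4315), |rvec| = θ = 0.54119 rad = 31.008°
Rodrigues: sinθ=0.51516, 1−cosθ=0.14291; R = I + sinθ·[k]× + (1−cosθ)·[k]×²:
    [+0.86199 -0.42594 -0.27485]
    [+0.39554 +0.90426 -0.16084]
    [+0.31704 +0.02992 +0.94794]
t = (0.4240, 0.2106, 1.2725) m
M0: Pc = R·M0+t = (+0.26816, +0.27215, +1.23776); u = 648.6·(+0.26816)/1.23776 + 338.3 = 478.8189, v = 434.0·(+0.27215)/1.23776 + 256.5 = 351.9264
M1: Pc = R·M1+t = (+0.47676, +0.36788, +1.31448); u = 648.6·(+0.47676)/1.31448 + 338.3 = 573.5469, v = 434.0·(+0.36788)/1.31448 + 256.5 = 377.9607
M2: Pc = R·M2+t = (+0.57984, +0.14905, +1.30724); u = 648.6·(+0.57984)/1.30724 + 338.3 = 625.9932, v = 434.0·(+0.14905)/1.30724 + 256.5 = 305.9827
M3: Pc = R·M3+t = (+0.37124, +0.05332, +1.23052); u = 648.6·(+0.37124)/1.23052 + 338.3 = 533.9778, v = 434.0·(+0.05332)/1.23052 + 256.5 = 275.3074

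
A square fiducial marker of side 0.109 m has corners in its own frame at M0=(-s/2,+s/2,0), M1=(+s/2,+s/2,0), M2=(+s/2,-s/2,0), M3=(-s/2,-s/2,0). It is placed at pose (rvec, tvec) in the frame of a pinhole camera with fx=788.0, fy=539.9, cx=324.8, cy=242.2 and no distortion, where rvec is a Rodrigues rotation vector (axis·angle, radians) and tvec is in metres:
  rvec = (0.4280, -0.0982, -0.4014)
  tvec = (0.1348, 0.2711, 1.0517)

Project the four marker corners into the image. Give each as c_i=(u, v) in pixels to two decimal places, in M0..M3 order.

c0=(401.32, 412.18) c1=(474.51, 390.21) c2=(451.35, 349.21) c3=(374.86, 372.12)

Intrinsics K: fx=788.0, fy=539.9, cx=324.8, cy=242.2
Marker side s = 0.109 m; corners in marker frame (Z=0):
  M0 = (-0.0545, +0.0545, 0)
  M1 = (+0.0545, +0.0545, 0)
  M2 = (+0.0545, -0.0545, 0)
  M3 = (-0.0545, -0.0545, 0)
rvec = (0.4280, -0.0982, -0.4014), |rvec| = θ = 0.59494 rad = 34.087°
Rodrigues: sinθ=0.56046, 1−cosθ=0.17182; R = I + sinθ·[k]× + (1−cosθ)·[k]×²:
    [+0.91711 +0.35773 -0.17590]
    [-0.39854 +0.83287 -0.38406]
    [+0.00911 +0.42233 +0.90640]
t = (0.1348, 0.2711, 1.0517) m
M0: Pc = R·M0+t = (+0.10431, +0.33821, +1.07422); u = 788.0·(+0.10431)/1.07422 + 324.8 = 401.3202, v = 539.9·(+0.33821)/1.07422 + 242.2 = 412.1841
M1: Pc = R·M1+t = (+0.20428, +0.29477, +1.07521); u = 788.0·(+0.20428)/1.07521 + 324.8 = 474.5114, v = 539.9·(+0.29477)/1.07521 + 242.2 = 390.2141
M2: Pc = R·M2+t = (+0.16529, +0.20399, +1.02918); u = 788.0·(+0.16529)/1.02918 + 324.8 = 451.3524, v = 539.9·(+0.20399)/1.02918 + 242.2 = 349.2108
M3: Pc = R·M3+t = (+0.06532, +0.24743, +1.02819); u = 788.0·(+0.06532)/1.02819 + 324.8 = 374.8620, v = 539.9·(+0.24743)/1.02819 + 242.2 = 372.1249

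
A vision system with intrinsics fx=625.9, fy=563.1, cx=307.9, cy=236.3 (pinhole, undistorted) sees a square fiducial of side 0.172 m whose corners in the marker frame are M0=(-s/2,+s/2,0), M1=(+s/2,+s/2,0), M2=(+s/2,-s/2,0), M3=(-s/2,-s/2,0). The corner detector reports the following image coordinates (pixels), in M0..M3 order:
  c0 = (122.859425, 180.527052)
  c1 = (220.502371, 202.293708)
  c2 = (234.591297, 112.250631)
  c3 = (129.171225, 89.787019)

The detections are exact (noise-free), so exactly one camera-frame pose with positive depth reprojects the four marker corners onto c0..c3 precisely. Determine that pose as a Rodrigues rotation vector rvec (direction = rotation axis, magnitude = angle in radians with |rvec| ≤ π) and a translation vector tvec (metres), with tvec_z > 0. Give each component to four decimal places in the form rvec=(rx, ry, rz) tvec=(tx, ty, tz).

Intrinsics K: fx=625.9, fy=563.1, cx=307.9, cy=236.3
Marker side s = 0.172 m; corners in marker frame (Z=0):
  M0 = (-0.0860, +0.0860, 0)
  M1 = (+0.0860, +0.0860, 0)
  M2 = (+0.0860, -0.0860, 0)
  M3 = (-0.0860, -0.0860, 0)
Detected image corners:
  c0 = (122.859425, 180.527052) px
  c1 = (220.502371, 202.293708) px
  c2 = (234.591297, 112.250631) px
  c3 = (129.171225, 89.787019) px
Planar DLT: solve 8×8 A·h = b for H (H[2,2]=1):
  H  [+578.38116 +18.43299 +176.31525]
  H  [+119.34833 +589.73873 +147.86160]
  H  [-0.06259 +0.43905 +1.00000]
B = K⁻¹H; ‖b₁‖=0.986123, ‖b₂‖=0.986123; λ = 2/(‖b₁‖+‖b₂‖) = 1.014072, sign → tz>0 ⇒ λ=+1.014072
r₁ = λ·B[:,0] = (+0.96831,+0.24157,-0.06347); r₂ = λ·B[:,1] = (-0.18916,+0.87521,+0.44523)
r₃ = r₁×r₂ = (+0.16310,-0.41911,+0.89316); SVD([r₁ r₂ r₃]) → R = UVᵀ:
  R  [+0.96831 -0.18916 +0.16310]
  R  [+0.24157 +0.87521 -0.41911]
  R  [-0.06347 +0.44523 +0.89316]
t = (-0.21319, -0.15927, +1.01407) m
tr R = 2.736680; θ = arccos((tr R − 1)/2) = 0.518951 rad = 29.734°
axis k = ((R−Rᵀ)₃₂, (R−Rᵀ)₁₃, (R−Rᵀ)₂₁) / (2 sinθ) = (+0.871365, +0.228414, +0.434224)
rvec = θ·k = (+0.452195, +0.118536, +0.225341)

rvec=(0.4522, 0.1185, 0.2253) tvec=(-0.2132, -0.1593, 1.0141)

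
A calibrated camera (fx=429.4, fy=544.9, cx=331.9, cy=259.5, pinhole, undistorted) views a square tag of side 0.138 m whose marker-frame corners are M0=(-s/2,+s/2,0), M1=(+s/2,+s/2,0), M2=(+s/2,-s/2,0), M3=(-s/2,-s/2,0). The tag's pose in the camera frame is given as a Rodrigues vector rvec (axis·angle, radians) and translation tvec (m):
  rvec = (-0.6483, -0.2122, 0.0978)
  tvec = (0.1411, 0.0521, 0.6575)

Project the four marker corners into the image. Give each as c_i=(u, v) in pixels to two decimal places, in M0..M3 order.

Intrinsics K: fx=429.4, fy=544.9, cx=331.9, cy=259.5
Marker side s = 0.138 m; corners in marker frame (Z=0):
  M0 = (-0.0690, +0.0690, 0)
  M1 = (+0.0690, +0.0690, 0)
  M2 = (+0.0690, -0.0690, 0)
  M3 = (-0.0690, -0.0690, 0)
rvec = (-0.6483, -0.2122, 0.0978), |rvec| = θ = 0.68912 rad = 39.484°
Rodrigues: sinθ=0.63586, 1−cosθ=0.22819; R = I + sinθ·[k]× + (1−cosθ)·[k]×²:
    [+0.97377 -0.02414 -0.22627]
    [+0.15635 +0.79344 +0.58822]
    [+0.16533 -0.60817 +0.77640]
t = (0.1411, 0.0521, 0.6575) m
M0: Pc = R·M0+t = (+0.07224, +0.09606, +0.60413); u = 429.4·(+0.07224)/0.60413 + 331.9 = 383.2498, v = 544.9·(+0.09606)/0.60413 + 259.5 = 346.1420
M1: Pc = R·M1+t = (+0.20662, +0.11764, +0.62694); u = 429.4·(+0.20662)/0.62694 + 331.9 = 473.4190, v = 544.9·(+0.11764)/0.62694 + 259.5 = 361.7412
M2: Pc = R·M2+t = (+0.20996, +0.00814, +0.71087); u = 429.4·(+0.20996)/0.71087 + 331.9 = 458.7229, v = 544.9·(+0.00814)/0.71087 + 259.5 = 265.7397
M3: Pc = R·M3+t = (+0.07558, -0.01344, +0.68806); u = 429.4·(+0.07558)/0.68806 + 331.9 = 379.0650, v = 544.9·(-0.01344)/0.68806 + 259.5 = 248.8599

c0=(383.25, 346.14) c1=(473.42, 361.74) c2=(458.72, 265.74) c3=(379.06, 248.86)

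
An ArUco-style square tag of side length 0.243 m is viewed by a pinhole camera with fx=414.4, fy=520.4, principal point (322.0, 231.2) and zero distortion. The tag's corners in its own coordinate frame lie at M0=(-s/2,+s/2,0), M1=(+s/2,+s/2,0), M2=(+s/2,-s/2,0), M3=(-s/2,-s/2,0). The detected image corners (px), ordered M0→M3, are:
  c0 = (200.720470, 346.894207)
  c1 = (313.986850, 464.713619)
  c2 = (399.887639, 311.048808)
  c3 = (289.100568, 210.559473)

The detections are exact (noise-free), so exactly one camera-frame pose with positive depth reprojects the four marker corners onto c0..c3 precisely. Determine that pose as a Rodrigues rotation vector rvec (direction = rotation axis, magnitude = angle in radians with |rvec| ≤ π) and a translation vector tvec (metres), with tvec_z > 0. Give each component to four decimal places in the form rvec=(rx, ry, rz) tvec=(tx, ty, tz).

rvec=(-0.2689, 0.1161, 0.6391) tvec=(-0.0364, 0.1330, 0.7086)

Intrinsics K: fx=414.4, fy=520.4, cx=322.0, cy=231.2
Marker side s = 0.243 m; corners in marker frame (Z=0):
  M0 = (-0.1215, +0.1215, 0)
  M1 = (+0.1215, +0.1215, 0)
  M2 = (+0.1215, -0.1215, 0)
  M3 = (-0.1215, -0.1215, 0)
Detected image corners:
  c0 = (200.720470, 346.894207) px
  c1 = (313.986850, 464.713619) px
  c2 = (399.887639, 311.048808) px
  c3 = (289.100568, 210.559473) px
Planar DLT: solve 8×8 A·h = b for H (H[2,2]=1):
  H  [+380.49529 -448.66380 +300.68847]
  H  [+358.92158 +495.98160 +328.90232]
  H  [-0.26696 -0.29873 +1.00000]
B = K⁻¹H; ‖b₁‖=1.411257, ‖b₂‖=1.411257; λ = 2/(‖b₁‖+‖b₂‖) = 0.708588, sign → tz>0 ⇒ λ=+0.708588
r₁ = λ·B[:,0] = (+0.79760,+0.57276,-0.18917); r₂ = λ·B[:,1] = (-0.60270,+0.76938,-0.21168)
r₃ = r₁×r₂ = (+0.02430,+0.28284,+0.95886); SVD([r₁ r₂ r₃]) → R = UVᵀ:
  R  [+0.79760 -0.60270 +0.02430]
  R  [+0.57276 +0.76938 +0.28284]
  R  [-0.18917 -0.21168 +0.95886]
t = (-0.03644, +0.13303, +0.70859) m
tr R = 2.525841; θ = arccos((tr R − 1)/2) = 0.702978 rad = 40.278°
axis k = ((R−Rᵀ)₃₂, (R−Rᵀ)₁₃, (R−Rᵀ)₂₁) / (2 sinθ) = (-0.382465, +0.165095, +0.909101)
rvec = θ·k = (-0.268865, +0.116058, +0.639077)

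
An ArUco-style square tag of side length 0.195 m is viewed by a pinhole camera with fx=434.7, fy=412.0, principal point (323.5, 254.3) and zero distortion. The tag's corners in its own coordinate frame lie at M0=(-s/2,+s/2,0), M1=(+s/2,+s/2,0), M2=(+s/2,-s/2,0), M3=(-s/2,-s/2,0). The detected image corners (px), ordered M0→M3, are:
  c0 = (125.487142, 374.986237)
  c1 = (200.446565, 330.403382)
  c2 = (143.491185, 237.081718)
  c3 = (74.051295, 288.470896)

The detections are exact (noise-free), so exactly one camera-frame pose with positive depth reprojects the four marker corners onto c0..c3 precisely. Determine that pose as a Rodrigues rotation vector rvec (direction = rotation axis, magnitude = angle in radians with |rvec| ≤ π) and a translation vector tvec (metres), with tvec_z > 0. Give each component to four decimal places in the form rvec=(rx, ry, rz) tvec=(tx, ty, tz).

rvec=(0.0376, 0.3424, -0.5472) tvec=(-0.3359, 0.1013, 0.7713)

Intrinsics K: fx=434.7, fy=412.0, cx=323.5, cy=254.3
Marker side s = 0.195 m; corners in marker frame (Z=0):
  M0 = (-0.0975, +0.0975, 0)
  M1 = (+0.0975, +0.0975, 0)
  M2 = (+0.0975, -0.0975, 0)
  M3 = (-0.0975, -0.0975, 0)
Detected image corners:
  c0 = (125.487142, 374.986237) px
  c1 = (200.446565, 330.403382) px
  c2 = (143.491185, 237.081718) px
  c3 = (74.051295, 288.470896) px
Planar DLT: solve 8×8 A·h = b for H (H[2,2]=1):
  H  [+312.20303 +267.57244 +134.17788]
  H  [-377.46338 +438.27709 +308.41830]
  H  [-0.42653 -0.07187 +1.00000]
B = K⁻¹H; ‖b₁‖=1.296430, ‖b₂‖=1.296430; λ = 2/(‖b₁‖+‖b₂‖) = 0.771349, sign → tz>0 ⇒ λ=+0.771349
r₁ = λ·B[:,0] = (+0.79883,-0.50362,-0.32900); r₂ = λ·B[:,1] = (+0.51605,+0.85476,-0.05544)
r₃ = r₁×r₂ = (+0.30914,-0.12550,+0.94270); SVD([r₁ r₂ r₃]) → R = UVᵀ:
  R  [+0.79883 +0.51605 +0.30914]
  R  [-0.50362 +0.85476 -0.12550]
  R  [-0.32900 -0.05544 +0.94270]
t = (-0.33594, +0.10132, +0.77135) m
tr R = 2.596291; θ = arccos((tr R − 1)/2) = 0.646585 rad = 37.047°
axis k = ((R−Rᵀ)₃₂, (R−Rᵀ)₁₃, (R−Rᵀ)₂₁) / (2 sinθ) = (+0.058143, +0.529613, -0.846245)
rvec = θ·k = (+0.037594, +0.342440, -0.547169)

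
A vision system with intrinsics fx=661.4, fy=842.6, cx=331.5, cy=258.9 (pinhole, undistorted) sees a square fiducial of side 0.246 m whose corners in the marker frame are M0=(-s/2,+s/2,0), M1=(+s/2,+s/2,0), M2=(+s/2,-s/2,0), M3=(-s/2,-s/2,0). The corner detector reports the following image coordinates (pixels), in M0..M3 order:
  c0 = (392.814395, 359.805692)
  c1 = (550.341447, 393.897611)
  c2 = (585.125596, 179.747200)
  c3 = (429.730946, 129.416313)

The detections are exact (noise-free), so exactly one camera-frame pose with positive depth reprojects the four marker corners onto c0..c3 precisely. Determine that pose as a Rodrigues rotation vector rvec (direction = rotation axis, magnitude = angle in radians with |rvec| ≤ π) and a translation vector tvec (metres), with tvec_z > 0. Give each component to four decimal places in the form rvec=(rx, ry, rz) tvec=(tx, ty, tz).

Intrinsics K: fx=661.4, fy=842.6, cx=331.5, cy=258.9
Marker side s = 0.246 m; corners in marker frame (Z=0):
  M0 = (-0.1230, +0.1230, 0)
  M1 = (+0.1230, +0.1230, 0)
  M2 = (+0.1230, -0.1230, 0)
  M3 = (-0.1230, -0.1230, 0)
Detected image corners:
  c0 = (392.814395, 359.805692) px
  c1 = (550.341447, 393.897611) px
  c2 = (585.125596, 179.747200) px
  c3 = (429.730946, 129.416313) px
Planar DLT: solve 8×8 A·h = b for H (H[2,2]=1):
  H  [+780.27724 -139.64298 +492.31197]
  H  [+249.84559 +905.56044 +266.64740]
  H  [+0.29469 +0.01212 +1.00000]
B = K⁻¹H; ‖b₁‖=1.092868, ‖b₂‖=1.092868; λ = 2/(‖b₁‖+‖b₂‖) = 0.915023, sign → tz>0 ⇒ λ=+0.915023
r₁ = λ·B[:,0] = (+0.94434,+0.18847,+0.26965); r₂ = λ·B[:,1] = (-0.19875,+0.97999,+0.01109)
r₃ = r₁×r₂ = (-0.26216,-0.06407,+0.96290); SVD([r₁ r₂ r₃]) → R = UVᵀ:
  R  [+0.94434 -0.19875 -0.26216]
  R  [+0.18847 +0.97999 -0.06407]
  R  [+0.26965 +0.01109 +0.96290]
t = (+0.22248, +0.00841, +0.91502) m
tr R = 2.887219; θ = arccos((tr R − 1)/2) = 0.337428 rad = 19.333°
axis k = ((R−Rᵀ)₃₂, (R−Rᵀ)₁₃, (R−Rᵀ)₂₁) / (2 sinθ) = (+0.113508, -0.803187, +0.584813)
rvec = θ·k = (+0.038301, -0.271017, +0.197332)

rvec=(0.0383, -0.2710, 0.1973) tvec=(0.2225, 0.0084, 0.9150)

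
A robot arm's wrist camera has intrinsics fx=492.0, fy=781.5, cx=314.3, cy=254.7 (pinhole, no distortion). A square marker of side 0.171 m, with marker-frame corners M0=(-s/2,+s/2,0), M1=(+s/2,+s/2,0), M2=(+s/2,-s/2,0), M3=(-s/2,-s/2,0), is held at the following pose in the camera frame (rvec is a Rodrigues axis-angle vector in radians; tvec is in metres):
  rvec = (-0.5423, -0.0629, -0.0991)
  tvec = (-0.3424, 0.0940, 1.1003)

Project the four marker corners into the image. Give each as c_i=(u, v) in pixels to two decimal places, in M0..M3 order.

Intrinsics K: fx=492.0, fy=781.5, cx=314.3, cy=254.7
Marker side s = 0.171 m; corners in marker frame (Z=0):
  M0 = (-0.0855, +0.0855, 0)
  M1 = (+0.0855, +0.0855, 0)
  M2 = (+0.0855, -0.0855, 0)
  M3 = (-0.0855, -0.0855, 0)
rvec = (-0.5423, -0.0629, -0.0991), |rvec| = θ = 0.55486 rad = 31.791°
Rodrigues: sinθ=0.52682, 1−cosθ=0.15002; R = I + sinθ·[k]× + (1−cosθ)·[k]×²:
    [+0.99329 +0.11072 -0.03353]
    [-0.07747 +0.85190 +0.51794]
    [+0.08591 -0.51186 +0.85476]
t = (-0.3424, 0.0940, 1.1003) m
M0: Pc = R·M0+t = (-0.41786, +0.17346, +1.04919); u = 492.0·(-0.41786)/1.04919 + 314.3 = 118.3517, v = 781.5·(+0.17346)/1.04919 + 254.7 = 383.9045
M1: Pc = R·M1+t = (-0.24801, +0.16021, +1.06388); u = 492.0·(-0.24801)/1.06388 + 314.3 = 199.6069, v = 781.5·(+0.16021)/1.06388 + 254.7 = 372.3891
M2: Pc = R·M2+t = (-0.26694, +0.01454, +1.15141); u = 492.0·(-0.26694)/1.15141 + 314.3 = 200.2358, v = 781.5·(+0.01454)/1.15141 + 254.7 = 264.5678
M3: Pc = R·M3+t = (-0.43679, +0.02779, +1.13672); u = 492.0·(-0.43679)/1.13672 + 314.3 = 125.2456, v = 781.5·(+0.02779)/1.13672 + 254.7 = 273.8030

c0=(118.35, 383.90) c1=(199.61, 372.39) c2=(200.24, 264.57) c3=(125.25, 273.80)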